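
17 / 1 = 17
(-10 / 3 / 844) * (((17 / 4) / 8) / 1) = -85 / 40512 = -0.00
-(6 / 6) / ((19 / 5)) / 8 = -5 / 152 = -0.03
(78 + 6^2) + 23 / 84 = 9599 / 84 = 114.27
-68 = -68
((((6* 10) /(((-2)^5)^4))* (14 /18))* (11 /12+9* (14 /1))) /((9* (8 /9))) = 53305 /75497472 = 0.00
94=94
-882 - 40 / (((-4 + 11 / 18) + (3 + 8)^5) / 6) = -2556796194 / 2898857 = -882.00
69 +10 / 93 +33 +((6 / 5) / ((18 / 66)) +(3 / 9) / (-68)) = 3367613 / 31620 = 106.50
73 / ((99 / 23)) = 1679 / 99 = 16.96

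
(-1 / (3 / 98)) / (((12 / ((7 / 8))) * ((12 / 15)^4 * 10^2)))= -8575 / 147456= -0.06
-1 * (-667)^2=-444889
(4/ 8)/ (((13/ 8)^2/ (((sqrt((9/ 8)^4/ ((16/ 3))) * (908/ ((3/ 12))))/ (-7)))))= -36774 * sqrt(3)/ 1183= -53.84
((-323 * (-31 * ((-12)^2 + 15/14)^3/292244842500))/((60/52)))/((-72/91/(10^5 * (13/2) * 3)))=-27635245427179/123681488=-223438.82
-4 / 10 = -2 / 5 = -0.40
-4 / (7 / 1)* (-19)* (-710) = -53960 / 7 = -7708.57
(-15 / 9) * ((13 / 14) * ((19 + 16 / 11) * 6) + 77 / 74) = -3276395 / 17094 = -191.67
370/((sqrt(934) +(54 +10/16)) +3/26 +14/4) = 46614672/5317021 -800384* sqrt(934)/5317021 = 4.17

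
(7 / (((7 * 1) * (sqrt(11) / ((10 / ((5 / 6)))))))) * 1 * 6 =72 * sqrt(11) / 11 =21.71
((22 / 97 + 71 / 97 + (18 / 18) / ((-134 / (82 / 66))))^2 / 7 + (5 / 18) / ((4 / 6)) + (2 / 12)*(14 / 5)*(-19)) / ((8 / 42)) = -43.69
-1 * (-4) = 4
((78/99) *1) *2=52/33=1.58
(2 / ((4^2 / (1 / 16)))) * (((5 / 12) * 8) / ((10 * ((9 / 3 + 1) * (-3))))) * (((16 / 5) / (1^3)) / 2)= -1 / 2880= -0.00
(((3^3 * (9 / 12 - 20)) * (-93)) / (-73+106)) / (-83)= -17.65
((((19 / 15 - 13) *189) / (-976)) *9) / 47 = 6237 / 14335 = 0.44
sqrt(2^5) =4*sqrt(2) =5.66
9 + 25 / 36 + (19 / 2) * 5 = 2059 / 36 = 57.19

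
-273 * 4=-1092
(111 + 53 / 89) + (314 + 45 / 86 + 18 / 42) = 22853553 / 53578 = 426.55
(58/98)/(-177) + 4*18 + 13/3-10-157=-262127/2891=-90.67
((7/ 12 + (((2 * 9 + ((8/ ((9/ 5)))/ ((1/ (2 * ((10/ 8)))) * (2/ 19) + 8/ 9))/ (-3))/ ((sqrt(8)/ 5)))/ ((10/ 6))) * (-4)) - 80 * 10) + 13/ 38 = -182189/ 228 - 9796 * sqrt(2)/ 199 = -868.69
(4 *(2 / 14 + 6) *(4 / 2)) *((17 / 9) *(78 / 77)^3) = 308353344 / 3195731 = 96.49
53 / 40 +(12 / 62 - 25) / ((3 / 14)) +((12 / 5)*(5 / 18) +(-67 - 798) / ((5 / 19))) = -4216957 / 1240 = -3400.77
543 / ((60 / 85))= 3077 / 4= 769.25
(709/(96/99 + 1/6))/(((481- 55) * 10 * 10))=7799/532500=0.01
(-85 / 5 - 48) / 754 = -5 / 58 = -0.09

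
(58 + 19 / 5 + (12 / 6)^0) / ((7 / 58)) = 18212 / 35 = 520.34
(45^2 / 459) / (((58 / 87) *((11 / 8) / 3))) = 2700 / 187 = 14.44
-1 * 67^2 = -4489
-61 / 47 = -1.30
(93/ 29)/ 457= 93/ 13253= 0.01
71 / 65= 1.09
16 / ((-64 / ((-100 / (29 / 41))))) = 35.34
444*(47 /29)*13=271284 /29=9354.62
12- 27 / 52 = 597 / 52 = 11.48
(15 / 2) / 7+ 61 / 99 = 2339 / 1386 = 1.69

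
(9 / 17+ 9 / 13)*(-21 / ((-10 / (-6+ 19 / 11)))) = -26649 / 2431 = -10.96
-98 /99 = -0.99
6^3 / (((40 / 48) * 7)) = 37.03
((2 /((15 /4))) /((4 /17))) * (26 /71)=884 /1065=0.83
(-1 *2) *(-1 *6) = 12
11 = 11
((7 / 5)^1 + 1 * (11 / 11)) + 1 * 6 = 42 / 5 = 8.40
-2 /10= -1 /5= -0.20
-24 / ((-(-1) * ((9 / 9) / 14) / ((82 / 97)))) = -284.04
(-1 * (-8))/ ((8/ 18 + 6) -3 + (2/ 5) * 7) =360/ 281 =1.28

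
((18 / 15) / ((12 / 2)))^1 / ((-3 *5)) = -0.01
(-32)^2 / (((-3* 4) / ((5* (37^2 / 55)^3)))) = -656825960704 / 99825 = -6579774.21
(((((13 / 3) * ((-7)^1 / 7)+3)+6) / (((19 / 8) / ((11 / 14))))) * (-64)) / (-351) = 5632 / 20007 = 0.28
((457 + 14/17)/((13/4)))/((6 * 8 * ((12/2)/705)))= 1829005/5304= 344.84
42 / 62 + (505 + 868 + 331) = 52845 / 31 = 1704.68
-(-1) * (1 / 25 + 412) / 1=10301 / 25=412.04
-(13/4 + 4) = -7.25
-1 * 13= -13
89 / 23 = 3.87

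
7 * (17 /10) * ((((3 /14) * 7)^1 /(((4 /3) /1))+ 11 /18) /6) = 2975 /864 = 3.44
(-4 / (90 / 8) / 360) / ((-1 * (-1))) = -2 / 2025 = -0.00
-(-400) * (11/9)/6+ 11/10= 22297/270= 82.58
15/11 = 1.36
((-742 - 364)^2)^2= 1496306311696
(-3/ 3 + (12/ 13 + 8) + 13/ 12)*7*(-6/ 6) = -9835/ 156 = -63.04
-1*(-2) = 2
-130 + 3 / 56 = -7277 / 56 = -129.95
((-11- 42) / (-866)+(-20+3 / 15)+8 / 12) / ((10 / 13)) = -3220711 / 129900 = -24.79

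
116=116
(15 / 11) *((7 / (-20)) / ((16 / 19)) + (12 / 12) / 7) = -1833 / 4928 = -0.37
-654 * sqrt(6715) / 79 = -678.38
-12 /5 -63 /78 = -417 /130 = -3.21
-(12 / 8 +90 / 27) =-29 / 6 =-4.83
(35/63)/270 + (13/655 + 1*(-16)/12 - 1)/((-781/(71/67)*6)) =605477/234609210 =0.00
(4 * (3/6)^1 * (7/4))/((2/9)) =63/4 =15.75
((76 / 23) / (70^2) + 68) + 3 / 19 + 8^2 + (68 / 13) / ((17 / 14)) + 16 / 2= 1005373218 / 6959225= 144.47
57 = 57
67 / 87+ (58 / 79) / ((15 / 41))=31809 / 11455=2.78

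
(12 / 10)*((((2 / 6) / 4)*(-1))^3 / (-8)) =1 / 11520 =0.00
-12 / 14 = -0.86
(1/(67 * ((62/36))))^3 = 5832/8960030533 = 0.00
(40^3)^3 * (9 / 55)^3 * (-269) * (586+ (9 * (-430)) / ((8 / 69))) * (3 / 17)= 40458409902342144000000 / 22627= 1788058951798388827.51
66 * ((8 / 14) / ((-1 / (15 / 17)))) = -3960 / 119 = -33.28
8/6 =4/3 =1.33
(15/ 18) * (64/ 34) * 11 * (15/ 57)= 4400/ 969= 4.54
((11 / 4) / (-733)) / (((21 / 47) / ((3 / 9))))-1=-185233 / 184716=-1.00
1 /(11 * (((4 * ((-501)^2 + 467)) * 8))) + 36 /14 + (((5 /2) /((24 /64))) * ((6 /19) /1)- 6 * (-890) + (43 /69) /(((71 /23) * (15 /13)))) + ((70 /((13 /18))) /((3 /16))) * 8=662235362810590253 /69854309965440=9480.24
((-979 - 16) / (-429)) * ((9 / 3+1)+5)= 20.87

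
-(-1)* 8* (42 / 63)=16 / 3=5.33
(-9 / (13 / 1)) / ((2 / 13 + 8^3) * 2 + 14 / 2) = -3 / 4469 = -0.00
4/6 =2/3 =0.67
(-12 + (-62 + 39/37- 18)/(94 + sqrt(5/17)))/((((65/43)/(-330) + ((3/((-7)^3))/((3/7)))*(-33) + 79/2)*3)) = -1653902978882/15522447106797 + 67700017*sqrt(85)/15522447106797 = -0.11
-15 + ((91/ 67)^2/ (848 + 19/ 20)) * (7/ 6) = -3429263225/ 228656193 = -15.00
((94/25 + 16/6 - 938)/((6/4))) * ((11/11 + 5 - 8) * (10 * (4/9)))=2235776/405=5520.43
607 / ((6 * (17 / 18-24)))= -1821 / 415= -4.39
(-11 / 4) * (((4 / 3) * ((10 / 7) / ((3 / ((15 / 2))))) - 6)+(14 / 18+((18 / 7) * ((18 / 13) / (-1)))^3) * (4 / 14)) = 1816233584 / 47474973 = 38.26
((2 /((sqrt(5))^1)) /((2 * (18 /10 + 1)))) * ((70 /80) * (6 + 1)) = 7 * sqrt(5) /16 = 0.98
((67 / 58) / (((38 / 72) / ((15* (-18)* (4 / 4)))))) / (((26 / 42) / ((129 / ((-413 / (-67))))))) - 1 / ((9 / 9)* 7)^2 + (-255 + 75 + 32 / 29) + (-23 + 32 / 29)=-20178.72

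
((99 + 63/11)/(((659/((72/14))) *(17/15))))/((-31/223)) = -138723840/26741561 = -5.19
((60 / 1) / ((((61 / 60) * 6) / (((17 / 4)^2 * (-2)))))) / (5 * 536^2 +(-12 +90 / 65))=-281775 / 1139120222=-0.00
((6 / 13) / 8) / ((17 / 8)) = 6 / 221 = 0.03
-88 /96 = -11 /12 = -0.92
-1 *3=-3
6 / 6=1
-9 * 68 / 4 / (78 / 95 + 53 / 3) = -43605 / 5269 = -8.28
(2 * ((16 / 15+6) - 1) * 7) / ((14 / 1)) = 91 / 15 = 6.07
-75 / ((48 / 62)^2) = -24025 / 192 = -125.13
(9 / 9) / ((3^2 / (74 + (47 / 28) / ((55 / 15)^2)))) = 251135 / 30492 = 8.24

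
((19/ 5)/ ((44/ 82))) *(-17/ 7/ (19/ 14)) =-697/ 55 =-12.67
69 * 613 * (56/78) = 394772/13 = 30367.08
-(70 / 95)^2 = -196 / 361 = -0.54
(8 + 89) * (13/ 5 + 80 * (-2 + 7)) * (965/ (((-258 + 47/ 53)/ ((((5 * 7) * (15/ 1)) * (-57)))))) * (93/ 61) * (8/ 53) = 13754666910600/ 13627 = 1009368673.27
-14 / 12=-7 / 6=-1.17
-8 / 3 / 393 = -8 / 1179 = -0.01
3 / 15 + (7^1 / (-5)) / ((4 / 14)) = -4.70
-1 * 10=-10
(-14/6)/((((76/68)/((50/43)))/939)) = -1862350/817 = -2279.50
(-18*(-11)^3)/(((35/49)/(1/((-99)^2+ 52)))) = 167706/49265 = 3.40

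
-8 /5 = -1.60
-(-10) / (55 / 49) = 98 / 11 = 8.91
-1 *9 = -9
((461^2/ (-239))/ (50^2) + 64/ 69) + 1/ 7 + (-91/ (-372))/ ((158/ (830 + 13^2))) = 3196565411461/ 1413526065000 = 2.26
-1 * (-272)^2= -73984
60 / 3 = 20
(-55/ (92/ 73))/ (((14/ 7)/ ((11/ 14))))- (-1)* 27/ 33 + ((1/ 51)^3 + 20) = 13807538275/ 3758798736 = 3.67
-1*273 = -273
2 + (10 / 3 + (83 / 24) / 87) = 11219 / 2088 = 5.37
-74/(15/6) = -148/5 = -29.60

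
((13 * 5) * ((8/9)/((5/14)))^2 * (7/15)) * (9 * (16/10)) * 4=36528128/3375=10823.15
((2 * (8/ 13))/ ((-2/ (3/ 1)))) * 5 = -120/ 13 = -9.23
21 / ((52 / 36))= 189 / 13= 14.54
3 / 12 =1 / 4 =0.25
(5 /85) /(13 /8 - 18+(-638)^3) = -8 /35318396019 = -0.00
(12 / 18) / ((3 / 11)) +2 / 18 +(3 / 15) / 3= 118 / 45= 2.62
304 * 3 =912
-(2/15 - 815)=814.87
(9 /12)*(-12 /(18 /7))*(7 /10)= -49 /20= -2.45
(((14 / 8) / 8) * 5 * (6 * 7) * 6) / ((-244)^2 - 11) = 441 / 95240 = 0.00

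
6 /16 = 3 /8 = 0.38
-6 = -6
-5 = -5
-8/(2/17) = -68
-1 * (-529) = 529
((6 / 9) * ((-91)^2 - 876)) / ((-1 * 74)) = -7405 / 111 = -66.71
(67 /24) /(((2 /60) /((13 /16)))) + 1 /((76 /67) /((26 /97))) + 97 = 19495481 /117952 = 165.28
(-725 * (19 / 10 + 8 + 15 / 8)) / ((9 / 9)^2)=-68295 / 8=-8536.88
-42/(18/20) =-140/3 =-46.67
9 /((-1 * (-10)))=9 /10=0.90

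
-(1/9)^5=-1/59049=-0.00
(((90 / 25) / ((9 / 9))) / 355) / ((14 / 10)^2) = 18 / 3479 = 0.01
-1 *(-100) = 100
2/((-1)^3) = -2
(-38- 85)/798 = -41/266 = -0.15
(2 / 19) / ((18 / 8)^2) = 32 / 1539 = 0.02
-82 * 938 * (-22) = 1692152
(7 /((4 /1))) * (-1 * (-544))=952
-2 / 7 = -0.29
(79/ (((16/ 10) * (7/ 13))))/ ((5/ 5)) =5135/ 56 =91.70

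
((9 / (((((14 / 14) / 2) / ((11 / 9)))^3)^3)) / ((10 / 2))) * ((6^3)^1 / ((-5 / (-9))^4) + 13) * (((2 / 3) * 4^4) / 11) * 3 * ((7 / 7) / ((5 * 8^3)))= 232572.27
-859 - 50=-909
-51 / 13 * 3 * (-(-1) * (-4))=612 / 13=47.08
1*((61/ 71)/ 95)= 61/ 6745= 0.01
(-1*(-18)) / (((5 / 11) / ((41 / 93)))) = 2706 / 155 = 17.46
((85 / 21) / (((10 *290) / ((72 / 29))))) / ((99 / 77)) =34 / 12615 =0.00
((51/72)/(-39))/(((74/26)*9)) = -17/23976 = -0.00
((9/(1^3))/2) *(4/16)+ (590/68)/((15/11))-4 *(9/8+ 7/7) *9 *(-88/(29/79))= 217074419/11832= 18346.38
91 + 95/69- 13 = 5477/69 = 79.38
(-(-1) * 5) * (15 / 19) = 3.95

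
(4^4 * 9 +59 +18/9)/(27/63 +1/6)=19866/5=3973.20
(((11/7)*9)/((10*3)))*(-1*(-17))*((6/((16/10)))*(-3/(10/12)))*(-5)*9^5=894415203/28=31943400.11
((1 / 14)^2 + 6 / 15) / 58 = 397 / 56840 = 0.01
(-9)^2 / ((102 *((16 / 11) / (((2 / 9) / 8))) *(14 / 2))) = 33 / 15232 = 0.00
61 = 61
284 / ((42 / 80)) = 11360 / 21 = 540.95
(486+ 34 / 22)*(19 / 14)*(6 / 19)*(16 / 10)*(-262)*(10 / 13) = -67445088 / 1001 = -67377.71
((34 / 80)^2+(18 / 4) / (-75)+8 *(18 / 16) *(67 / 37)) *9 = 8747469 / 59200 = 147.76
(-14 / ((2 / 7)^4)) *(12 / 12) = -2100.88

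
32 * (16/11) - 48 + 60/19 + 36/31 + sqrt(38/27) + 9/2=sqrt(114)/9 + 95431/12958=8.55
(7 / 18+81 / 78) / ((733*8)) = 167 / 686088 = 0.00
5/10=1/2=0.50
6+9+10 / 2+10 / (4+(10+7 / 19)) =5650 / 273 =20.70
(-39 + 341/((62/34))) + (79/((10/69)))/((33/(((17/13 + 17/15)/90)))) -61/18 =140018321/965250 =145.06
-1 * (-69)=69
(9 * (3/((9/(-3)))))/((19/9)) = -81/19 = -4.26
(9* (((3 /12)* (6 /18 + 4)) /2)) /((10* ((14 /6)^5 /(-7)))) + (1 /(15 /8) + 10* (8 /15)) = 3352177 /576240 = 5.82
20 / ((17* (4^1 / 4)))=20 / 17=1.18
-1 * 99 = -99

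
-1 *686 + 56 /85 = -58254 /85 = -685.34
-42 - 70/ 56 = -173/ 4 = -43.25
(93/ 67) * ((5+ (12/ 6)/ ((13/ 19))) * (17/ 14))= 162843/ 12194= 13.35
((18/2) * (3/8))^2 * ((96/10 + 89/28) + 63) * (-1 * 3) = -23201883/8960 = -2589.50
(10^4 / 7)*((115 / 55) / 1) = 230000 / 77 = 2987.01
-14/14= -1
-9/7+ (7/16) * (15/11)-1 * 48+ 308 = 259.31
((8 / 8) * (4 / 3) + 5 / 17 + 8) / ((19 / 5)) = 2455 / 969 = 2.53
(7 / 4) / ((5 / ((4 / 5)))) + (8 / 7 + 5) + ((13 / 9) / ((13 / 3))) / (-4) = 13313 / 2100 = 6.34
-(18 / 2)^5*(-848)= 50073552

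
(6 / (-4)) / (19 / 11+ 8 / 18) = -297 / 430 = -0.69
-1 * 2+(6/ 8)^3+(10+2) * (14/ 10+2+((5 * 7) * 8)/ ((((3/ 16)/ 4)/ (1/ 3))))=22975253/ 960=23932.56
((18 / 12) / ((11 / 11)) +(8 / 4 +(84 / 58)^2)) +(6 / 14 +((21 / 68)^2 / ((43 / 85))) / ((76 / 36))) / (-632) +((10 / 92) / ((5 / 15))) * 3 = 125032235682979 / 19016470352768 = 6.57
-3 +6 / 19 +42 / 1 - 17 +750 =14674 / 19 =772.32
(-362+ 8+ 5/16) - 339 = -11083/16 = -692.69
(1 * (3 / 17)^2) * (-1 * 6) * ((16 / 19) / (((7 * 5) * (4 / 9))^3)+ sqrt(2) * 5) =-270 * sqrt(2) / 289 - 19683 / 470853250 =-1.32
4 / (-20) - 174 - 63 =-1186 / 5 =-237.20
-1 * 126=-126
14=14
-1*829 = -829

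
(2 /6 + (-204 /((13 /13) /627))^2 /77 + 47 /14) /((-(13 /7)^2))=-62467198493 /1014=-61604732.24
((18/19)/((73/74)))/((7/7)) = 1332/1387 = 0.96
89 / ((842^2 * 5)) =89 / 3544820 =0.00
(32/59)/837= 32/49383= 0.00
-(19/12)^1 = -19/12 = -1.58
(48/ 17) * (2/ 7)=96/ 119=0.81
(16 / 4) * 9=36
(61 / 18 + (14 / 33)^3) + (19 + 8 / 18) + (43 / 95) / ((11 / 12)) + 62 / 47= 7933918543 / 320917410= 24.72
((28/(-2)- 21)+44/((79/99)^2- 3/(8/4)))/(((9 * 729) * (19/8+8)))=-11637784/9214550523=-0.00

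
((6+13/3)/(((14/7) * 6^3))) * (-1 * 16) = -0.38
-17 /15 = -1.13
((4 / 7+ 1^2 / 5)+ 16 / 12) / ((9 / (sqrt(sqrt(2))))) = 221*2^(1 / 4) / 945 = 0.28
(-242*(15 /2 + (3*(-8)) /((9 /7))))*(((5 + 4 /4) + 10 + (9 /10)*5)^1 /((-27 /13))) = -4321031 /162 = -26673.03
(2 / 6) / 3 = 1 / 9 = 0.11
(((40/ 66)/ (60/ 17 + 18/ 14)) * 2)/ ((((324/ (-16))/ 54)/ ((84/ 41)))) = -1066240/ 775269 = -1.38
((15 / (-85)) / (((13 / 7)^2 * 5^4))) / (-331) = 147 / 594351875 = 0.00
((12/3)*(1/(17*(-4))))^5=-1/1419857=-0.00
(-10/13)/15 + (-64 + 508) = 17314/39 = 443.95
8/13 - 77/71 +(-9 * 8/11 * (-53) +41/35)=123525448/355355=347.61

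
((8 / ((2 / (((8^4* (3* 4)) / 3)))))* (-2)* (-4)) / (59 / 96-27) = -50331648 / 2533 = -19870.37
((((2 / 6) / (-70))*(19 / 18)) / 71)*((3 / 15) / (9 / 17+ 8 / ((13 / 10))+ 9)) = -4199 / 4651025400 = -0.00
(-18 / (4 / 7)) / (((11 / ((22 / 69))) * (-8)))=21 / 184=0.11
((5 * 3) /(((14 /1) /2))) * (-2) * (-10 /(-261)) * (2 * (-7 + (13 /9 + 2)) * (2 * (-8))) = -102400 /5481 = -18.68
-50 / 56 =-25 / 28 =-0.89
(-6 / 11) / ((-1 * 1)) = 6 / 11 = 0.55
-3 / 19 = -0.16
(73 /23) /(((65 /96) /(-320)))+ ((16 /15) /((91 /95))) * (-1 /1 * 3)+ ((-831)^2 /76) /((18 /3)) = 3501839 /318136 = 11.01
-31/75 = -0.41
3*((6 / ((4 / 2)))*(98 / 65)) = 882 / 65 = 13.57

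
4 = 4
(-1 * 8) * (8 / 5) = -64 / 5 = -12.80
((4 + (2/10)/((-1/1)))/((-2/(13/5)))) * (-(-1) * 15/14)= -741/140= -5.29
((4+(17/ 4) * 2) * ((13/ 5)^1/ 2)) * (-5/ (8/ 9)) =-2925/ 32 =-91.41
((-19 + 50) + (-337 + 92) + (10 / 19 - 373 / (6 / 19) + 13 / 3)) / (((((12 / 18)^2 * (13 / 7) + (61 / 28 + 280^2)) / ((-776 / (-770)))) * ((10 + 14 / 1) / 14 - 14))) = 258283452 / 177561164759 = 0.00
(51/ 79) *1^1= 51/ 79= 0.65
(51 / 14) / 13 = 51 / 182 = 0.28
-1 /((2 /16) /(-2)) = 16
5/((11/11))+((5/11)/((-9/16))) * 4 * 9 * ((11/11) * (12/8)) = -425/11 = -38.64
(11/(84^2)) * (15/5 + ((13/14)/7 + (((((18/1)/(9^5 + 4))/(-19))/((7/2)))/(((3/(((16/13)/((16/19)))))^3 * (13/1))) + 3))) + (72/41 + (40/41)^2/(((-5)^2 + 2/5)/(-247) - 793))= 242017896439952475011317/137162742368812817241312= 1.76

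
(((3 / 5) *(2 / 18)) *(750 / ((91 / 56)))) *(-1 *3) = -1200 / 13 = -92.31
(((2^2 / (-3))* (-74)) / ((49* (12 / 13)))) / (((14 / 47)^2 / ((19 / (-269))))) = -20188051 / 11625642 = -1.74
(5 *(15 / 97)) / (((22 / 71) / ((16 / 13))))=42600 / 13871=3.07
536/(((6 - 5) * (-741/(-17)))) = 9112/741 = 12.30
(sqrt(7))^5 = 49 * sqrt(7) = 129.64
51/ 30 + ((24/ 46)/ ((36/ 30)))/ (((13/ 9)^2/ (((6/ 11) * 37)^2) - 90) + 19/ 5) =670700526289/ 395703840170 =1.69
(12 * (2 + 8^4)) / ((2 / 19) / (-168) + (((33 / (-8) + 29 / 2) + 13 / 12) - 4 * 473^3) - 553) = -52323264 / 450386741353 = -0.00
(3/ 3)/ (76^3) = 1/ 438976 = 0.00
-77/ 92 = -0.84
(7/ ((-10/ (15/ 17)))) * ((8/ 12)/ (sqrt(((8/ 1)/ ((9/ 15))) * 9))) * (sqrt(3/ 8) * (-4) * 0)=0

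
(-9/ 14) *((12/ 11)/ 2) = -27/ 77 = -0.35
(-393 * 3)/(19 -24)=1179/5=235.80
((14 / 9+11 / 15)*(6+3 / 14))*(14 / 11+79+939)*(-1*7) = -16745122 / 165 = -101485.59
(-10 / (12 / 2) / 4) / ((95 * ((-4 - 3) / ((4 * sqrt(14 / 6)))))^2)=-4 / 113715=-0.00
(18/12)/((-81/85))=-85/54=-1.57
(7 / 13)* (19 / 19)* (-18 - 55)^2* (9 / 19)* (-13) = -335727 / 19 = -17669.84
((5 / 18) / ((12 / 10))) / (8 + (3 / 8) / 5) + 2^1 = 17692 / 8721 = 2.03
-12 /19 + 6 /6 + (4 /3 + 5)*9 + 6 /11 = 12104 /209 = 57.91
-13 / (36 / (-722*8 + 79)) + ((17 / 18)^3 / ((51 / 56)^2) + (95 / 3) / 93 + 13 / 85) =142369247407 / 69152940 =2058.76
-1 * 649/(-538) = 649/538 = 1.21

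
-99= -99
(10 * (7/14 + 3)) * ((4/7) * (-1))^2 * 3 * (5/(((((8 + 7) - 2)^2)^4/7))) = 1200/815730721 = 0.00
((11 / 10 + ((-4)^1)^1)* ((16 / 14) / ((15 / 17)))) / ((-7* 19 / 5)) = 1972 / 13965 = 0.14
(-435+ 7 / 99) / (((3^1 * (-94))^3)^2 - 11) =-43058 / 49788591968591487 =-0.00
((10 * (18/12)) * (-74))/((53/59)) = -65490/53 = -1235.66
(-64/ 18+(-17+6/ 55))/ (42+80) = -10121/ 60390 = -0.17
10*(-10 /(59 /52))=-5200 /59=-88.14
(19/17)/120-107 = -218261/2040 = -106.99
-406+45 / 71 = -28781 / 71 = -405.37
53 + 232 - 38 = 247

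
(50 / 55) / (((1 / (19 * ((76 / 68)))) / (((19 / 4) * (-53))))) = -1817635 / 374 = -4859.99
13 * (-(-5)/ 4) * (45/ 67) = 2925/ 268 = 10.91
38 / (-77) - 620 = -47778 / 77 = -620.49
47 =47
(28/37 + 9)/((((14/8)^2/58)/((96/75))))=10720256/45325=236.52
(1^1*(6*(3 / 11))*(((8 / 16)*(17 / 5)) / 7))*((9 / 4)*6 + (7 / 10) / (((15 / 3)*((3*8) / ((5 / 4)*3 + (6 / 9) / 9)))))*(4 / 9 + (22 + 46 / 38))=24102008723 / 189604800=127.12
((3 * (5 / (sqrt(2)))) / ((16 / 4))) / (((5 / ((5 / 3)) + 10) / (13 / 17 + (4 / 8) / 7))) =2985 * sqrt(2) / 24752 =0.17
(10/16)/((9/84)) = 35/6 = 5.83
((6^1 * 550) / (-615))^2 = 48400 / 1681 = 28.79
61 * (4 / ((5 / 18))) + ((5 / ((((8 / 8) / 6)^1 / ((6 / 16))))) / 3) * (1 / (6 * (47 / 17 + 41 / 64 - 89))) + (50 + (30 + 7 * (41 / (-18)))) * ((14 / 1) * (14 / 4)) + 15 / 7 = 4019.26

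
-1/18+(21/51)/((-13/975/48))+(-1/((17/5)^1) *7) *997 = -63631/18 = -3535.06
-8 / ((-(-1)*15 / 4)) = -32 / 15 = -2.13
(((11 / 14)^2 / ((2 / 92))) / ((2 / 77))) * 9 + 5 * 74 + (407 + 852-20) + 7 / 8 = 641187 / 56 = 11449.77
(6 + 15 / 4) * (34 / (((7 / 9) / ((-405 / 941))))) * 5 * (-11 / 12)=44304975 / 52696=840.77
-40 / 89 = -0.45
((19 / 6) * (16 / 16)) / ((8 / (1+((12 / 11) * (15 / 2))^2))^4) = 86786503926910339 / 5268083859456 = 16474.02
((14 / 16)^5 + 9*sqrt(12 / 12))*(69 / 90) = 7169537 / 983040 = 7.29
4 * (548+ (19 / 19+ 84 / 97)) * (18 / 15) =1280088 / 485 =2639.36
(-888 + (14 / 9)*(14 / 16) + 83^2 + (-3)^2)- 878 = 184801 / 36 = 5133.36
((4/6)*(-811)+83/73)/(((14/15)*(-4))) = 590785/4088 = 144.52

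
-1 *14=-14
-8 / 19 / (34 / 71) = -0.88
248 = 248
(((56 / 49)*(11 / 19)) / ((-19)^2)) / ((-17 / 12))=-0.00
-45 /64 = -0.70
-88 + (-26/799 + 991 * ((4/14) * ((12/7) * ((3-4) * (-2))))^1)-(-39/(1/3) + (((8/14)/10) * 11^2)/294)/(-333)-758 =124.39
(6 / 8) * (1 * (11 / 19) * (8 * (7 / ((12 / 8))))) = 308 / 19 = 16.21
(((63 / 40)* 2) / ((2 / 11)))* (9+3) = 2079 / 10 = 207.90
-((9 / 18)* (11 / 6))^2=-121 / 144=-0.84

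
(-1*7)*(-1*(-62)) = -434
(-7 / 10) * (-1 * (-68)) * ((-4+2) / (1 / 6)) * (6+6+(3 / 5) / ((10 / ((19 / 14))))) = 862614 / 125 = 6900.91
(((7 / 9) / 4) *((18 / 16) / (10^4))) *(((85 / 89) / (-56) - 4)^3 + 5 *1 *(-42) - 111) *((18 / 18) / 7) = -9553251558889 / 7923445497856000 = -0.00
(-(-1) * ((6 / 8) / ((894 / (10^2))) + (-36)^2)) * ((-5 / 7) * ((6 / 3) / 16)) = -1931165 / 16688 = -115.72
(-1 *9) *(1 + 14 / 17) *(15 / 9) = -465 / 17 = -27.35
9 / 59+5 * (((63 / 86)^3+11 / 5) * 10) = 2435683297 / 18763652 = 129.81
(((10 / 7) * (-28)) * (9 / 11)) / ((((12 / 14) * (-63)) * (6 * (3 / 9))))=10 / 33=0.30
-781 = -781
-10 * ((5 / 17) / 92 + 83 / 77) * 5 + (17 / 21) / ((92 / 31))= -19431001 / 361284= -53.78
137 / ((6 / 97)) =13289 / 6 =2214.83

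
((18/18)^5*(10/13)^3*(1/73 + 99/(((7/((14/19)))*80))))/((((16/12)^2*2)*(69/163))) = 0.04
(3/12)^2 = 1/16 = 0.06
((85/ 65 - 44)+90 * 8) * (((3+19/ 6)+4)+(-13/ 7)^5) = -3529428485/ 436982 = -8076.83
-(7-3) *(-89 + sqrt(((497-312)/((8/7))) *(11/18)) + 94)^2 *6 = -(60 + sqrt(14245))^2/6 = -5361.22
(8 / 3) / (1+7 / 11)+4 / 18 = 50 / 27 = 1.85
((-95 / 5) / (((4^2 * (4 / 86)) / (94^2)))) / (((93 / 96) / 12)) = -86628144 / 31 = -2794456.26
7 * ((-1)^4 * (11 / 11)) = 7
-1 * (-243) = 243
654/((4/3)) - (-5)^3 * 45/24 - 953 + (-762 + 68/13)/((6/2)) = -149879/312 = -480.38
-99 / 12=-33 / 4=-8.25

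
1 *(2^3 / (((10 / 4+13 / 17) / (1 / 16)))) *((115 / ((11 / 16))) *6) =62560 / 407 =153.71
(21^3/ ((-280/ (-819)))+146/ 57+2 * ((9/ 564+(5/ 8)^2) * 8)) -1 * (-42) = 2908267933/ 107160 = 27139.49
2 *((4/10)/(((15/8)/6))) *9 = 576/25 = 23.04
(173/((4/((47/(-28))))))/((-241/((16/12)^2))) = 8131/15183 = 0.54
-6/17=-0.35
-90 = -90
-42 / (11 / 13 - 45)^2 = -507 / 23534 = -0.02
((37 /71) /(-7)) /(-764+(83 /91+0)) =481 /4930311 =0.00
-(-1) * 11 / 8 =11 / 8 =1.38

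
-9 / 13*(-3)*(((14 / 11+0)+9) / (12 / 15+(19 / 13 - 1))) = 15255 / 902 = 16.91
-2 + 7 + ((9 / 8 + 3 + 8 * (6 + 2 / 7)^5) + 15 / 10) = 10556066931 / 134456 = 78509.45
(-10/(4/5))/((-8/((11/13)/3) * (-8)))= -275/4992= -0.06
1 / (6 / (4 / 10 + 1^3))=7 / 30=0.23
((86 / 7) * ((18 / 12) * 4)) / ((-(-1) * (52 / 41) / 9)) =523.09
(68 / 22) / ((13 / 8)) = 272 / 143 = 1.90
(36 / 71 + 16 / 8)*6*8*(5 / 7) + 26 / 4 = 91901 / 994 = 92.46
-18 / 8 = -9 / 4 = -2.25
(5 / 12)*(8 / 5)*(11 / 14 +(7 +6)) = 193 / 21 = 9.19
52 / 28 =13 / 7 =1.86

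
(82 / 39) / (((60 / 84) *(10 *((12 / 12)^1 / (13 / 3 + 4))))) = 287 / 117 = 2.45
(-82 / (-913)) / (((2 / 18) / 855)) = 630990 / 913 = 691.12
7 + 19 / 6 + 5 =91 / 6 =15.17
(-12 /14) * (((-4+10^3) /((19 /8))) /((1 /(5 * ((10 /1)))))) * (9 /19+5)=-98378.16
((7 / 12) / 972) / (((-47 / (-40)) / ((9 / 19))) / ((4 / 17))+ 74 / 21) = 490 / 11484747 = 0.00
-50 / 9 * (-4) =22.22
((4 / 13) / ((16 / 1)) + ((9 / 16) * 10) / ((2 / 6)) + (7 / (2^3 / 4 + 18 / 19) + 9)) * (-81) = -59535 / 26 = -2289.81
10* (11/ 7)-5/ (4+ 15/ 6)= 1360/ 91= 14.95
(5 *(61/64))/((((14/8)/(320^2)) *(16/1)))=122000/7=17428.57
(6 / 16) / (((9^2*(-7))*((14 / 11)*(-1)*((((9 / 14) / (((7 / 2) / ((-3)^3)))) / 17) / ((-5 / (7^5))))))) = 935 / 1764331632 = 0.00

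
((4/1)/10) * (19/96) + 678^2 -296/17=459666.67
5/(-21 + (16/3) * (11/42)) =-63/247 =-0.26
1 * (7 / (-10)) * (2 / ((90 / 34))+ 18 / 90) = -301 / 450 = -0.67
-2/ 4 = -1/ 2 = -0.50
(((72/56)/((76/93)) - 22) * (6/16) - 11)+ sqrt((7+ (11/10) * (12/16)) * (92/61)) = -79417/4256+ sqrt(4391390)/610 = -15.22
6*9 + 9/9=55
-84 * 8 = -672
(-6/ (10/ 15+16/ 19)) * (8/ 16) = -171/ 86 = -1.99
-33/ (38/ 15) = -495/ 38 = -13.03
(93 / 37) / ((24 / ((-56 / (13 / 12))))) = -2604 / 481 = -5.41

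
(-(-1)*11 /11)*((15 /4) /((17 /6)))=45 /34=1.32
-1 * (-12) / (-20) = -3 / 5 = -0.60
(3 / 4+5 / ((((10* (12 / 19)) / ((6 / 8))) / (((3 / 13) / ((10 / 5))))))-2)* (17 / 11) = -16711 / 9152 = -1.83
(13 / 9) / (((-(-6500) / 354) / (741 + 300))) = 20473 / 250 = 81.89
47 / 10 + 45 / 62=841 / 155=5.43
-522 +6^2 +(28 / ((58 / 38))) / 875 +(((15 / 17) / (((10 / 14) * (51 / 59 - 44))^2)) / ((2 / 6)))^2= -4271737162263720438661 / 8789961968527203125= -485.98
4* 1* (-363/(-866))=1.68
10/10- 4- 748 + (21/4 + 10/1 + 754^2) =2271121/4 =567780.25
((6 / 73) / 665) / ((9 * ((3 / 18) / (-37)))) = -0.00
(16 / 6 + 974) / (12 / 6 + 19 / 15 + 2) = 14650 / 79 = 185.44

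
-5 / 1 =-5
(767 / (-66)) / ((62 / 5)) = -3835 / 4092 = -0.94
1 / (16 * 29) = 0.00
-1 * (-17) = 17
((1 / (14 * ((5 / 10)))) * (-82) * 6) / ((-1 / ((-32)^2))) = 503808 / 7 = 71972.57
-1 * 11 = -11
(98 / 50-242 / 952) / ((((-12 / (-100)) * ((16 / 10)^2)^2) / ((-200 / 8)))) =-317171875 / 5849088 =-54.23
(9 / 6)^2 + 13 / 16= 3.06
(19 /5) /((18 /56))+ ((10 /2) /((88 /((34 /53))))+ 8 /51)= 21435473 /1783980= 12.02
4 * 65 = 260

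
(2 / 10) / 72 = 1 / 360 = 0.00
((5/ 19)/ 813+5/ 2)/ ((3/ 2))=77245/ 46341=1.67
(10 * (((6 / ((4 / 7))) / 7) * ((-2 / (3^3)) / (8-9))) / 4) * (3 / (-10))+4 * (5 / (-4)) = -61 / 12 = -5.08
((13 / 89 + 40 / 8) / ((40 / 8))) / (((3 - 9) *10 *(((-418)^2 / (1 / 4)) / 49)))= -11221 / 9330261600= -0.00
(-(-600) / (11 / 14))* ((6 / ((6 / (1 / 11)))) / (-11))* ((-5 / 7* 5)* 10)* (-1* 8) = -2400000 / 1331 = -1803.16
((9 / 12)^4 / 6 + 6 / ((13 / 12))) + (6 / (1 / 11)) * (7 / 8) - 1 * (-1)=428255 / 6656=64.34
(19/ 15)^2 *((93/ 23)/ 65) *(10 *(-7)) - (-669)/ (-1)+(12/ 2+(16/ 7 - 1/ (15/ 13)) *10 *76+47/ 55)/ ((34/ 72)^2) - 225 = 1979178260768/ 499023525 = 3966.10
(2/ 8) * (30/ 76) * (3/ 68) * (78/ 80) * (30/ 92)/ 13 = 405/ 3803648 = 0.00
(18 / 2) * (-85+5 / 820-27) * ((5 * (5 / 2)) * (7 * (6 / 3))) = -176390.40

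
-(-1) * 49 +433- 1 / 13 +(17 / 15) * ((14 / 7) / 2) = 94196 / 195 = 483.06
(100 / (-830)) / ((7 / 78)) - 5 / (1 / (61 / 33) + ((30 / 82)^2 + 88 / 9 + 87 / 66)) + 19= 2392754051489 / 138849576761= 17.23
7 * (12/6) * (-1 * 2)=-28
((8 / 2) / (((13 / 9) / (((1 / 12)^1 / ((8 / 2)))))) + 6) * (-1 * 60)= -4725 / 13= -363.46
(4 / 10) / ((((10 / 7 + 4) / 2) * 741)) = 14 / 70395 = 0.00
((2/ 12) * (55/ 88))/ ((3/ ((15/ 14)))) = 25/ 672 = 0.04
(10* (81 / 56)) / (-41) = -405 / 1148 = -0.35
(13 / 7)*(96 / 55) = 3.24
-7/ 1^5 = -7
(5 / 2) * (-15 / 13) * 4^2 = -600 / 13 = -46.15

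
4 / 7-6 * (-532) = 22348 / 7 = 3192.57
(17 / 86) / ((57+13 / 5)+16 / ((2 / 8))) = 85 / 53148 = 0.00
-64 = -64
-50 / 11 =-4.55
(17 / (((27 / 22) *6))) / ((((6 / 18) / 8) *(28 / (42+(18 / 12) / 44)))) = 2329 / 28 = 83.18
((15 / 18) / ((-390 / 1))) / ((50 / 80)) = -0.00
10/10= 1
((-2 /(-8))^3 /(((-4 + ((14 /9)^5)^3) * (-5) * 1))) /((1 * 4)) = -205891132094649 /198072999717675043840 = -0.00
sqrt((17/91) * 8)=2 * sqrt(3094)/91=1.22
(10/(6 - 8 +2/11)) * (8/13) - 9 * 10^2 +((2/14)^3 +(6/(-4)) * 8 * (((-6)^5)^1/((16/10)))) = 256020701/4459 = 57416.62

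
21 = 21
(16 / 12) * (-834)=-1112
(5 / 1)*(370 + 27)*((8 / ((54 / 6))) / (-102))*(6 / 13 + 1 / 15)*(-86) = 785.79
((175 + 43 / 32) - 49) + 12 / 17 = 69659 / 544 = 128.05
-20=-20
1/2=0.50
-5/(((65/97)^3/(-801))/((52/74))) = 1462102146/156325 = 9352.96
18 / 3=6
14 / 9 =1.56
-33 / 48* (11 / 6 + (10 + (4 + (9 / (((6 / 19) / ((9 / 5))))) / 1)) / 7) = -3223 / 420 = -7.67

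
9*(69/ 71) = 621/ 71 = 8.75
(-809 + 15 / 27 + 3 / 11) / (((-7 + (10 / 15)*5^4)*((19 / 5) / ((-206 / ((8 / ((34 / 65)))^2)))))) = 125348837 / 274165320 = 0.46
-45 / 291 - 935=-90710 / 97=-935.15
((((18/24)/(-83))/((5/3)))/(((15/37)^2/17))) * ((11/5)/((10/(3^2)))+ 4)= -6958627/2075000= -3.35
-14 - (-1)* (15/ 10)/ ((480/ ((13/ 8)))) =-35827/ 2560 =-13.99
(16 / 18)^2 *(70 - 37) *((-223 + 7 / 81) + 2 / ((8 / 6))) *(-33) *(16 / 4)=555539072 / 729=762056.34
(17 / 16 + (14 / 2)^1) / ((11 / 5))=645 / 176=3.66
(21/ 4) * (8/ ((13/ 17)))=714/ 13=54.92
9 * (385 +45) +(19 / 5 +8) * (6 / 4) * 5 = 7917 / 2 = 3958.50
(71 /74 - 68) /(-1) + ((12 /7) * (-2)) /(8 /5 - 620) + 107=69690489 /400414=174.05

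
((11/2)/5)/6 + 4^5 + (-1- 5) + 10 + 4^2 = 62651/60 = 1044.18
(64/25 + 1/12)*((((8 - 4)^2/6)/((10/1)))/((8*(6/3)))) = 793/18000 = 0.04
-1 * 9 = -9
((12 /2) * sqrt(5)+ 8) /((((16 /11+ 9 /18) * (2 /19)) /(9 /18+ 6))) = 10868 /43+ 8151 * sqrt(5) /43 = 676.61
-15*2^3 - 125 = -245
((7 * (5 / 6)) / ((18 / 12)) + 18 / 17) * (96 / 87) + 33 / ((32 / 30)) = 2583899 / 70992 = 36.40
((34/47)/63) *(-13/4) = -221/5922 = -0.04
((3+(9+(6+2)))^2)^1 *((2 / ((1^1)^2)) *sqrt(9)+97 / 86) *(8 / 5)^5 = 160694272 / 5375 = 29896.61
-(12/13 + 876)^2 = -129960000/169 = -768994.08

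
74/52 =37/26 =1.42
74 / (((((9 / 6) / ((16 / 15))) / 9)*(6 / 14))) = 16576 / 15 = 1105.07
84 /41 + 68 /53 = 7240 /2173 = 3.33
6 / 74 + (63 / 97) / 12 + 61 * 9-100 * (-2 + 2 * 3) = 2140985 / 14356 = 149.14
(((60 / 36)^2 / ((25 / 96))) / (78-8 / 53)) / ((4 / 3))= 212 / 2063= 0.10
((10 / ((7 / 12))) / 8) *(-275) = -4125 / 7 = -589.29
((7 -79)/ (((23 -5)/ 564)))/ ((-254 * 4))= 282/ 127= 2.22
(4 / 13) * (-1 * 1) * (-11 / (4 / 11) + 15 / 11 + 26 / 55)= 6251 / 715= 8.74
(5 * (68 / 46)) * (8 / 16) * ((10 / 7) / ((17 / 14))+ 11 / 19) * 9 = 25515 / 437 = 58.39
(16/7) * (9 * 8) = 1152/7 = 164.57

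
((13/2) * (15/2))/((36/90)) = 975/8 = 121.88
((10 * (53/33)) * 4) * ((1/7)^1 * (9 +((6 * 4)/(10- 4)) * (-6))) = -10600/77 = -137.66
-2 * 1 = -2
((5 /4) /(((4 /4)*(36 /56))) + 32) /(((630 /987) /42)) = 201019 /90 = 2233.54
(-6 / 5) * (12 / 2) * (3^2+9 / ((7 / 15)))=-203.66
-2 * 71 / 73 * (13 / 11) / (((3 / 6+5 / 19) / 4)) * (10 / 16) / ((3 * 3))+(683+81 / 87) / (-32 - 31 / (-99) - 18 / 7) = -103498299544 / 4975710003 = -20.80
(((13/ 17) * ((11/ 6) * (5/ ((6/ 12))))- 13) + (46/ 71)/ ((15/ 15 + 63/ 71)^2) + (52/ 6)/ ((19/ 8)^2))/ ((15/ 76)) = 905139686/ 65247615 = 13.87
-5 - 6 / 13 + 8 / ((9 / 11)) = 505 / 117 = 4.32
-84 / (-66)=14 / 11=1.27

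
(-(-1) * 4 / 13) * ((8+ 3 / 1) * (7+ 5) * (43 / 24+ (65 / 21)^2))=882662 / 1911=461.88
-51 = -51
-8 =-8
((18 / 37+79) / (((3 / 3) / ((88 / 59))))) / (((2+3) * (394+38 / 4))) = 517616 / 8808405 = 0.06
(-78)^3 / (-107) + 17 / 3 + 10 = 1428685 / 321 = 4450.73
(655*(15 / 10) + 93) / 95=2151 / 190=11.32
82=82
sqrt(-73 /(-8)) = sqrt(146) /4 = 3.02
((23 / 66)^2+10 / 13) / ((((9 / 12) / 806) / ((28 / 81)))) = 87558632 / 264627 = 330.88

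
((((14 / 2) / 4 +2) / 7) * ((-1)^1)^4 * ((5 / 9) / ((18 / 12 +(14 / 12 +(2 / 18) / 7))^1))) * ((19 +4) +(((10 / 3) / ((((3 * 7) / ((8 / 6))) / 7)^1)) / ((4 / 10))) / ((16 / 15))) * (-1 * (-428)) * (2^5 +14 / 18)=752036125 / 18252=41202.94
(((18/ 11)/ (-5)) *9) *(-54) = 8748/ 55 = 159.05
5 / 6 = 0.83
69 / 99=23 / 33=0.70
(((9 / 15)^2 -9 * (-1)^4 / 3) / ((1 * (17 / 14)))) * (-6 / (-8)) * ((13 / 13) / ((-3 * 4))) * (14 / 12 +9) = 1.38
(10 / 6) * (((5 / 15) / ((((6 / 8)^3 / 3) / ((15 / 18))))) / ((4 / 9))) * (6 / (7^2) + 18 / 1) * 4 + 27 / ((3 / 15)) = 296335 / 441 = 671.96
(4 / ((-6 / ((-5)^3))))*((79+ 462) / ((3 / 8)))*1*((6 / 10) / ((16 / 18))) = 81150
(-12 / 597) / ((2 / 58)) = -116 / 199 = -0.58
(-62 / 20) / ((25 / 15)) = -93 / 50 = -1.86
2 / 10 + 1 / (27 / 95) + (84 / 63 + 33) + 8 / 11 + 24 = 93227 / 1485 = 62.78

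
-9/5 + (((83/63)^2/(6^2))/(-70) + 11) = 92010407/10001880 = 9.20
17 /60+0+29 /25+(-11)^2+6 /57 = 698527 /5700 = 122.55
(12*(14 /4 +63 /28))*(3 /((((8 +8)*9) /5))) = 115 /16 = 7.19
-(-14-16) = 30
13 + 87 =100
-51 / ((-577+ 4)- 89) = 51 / 662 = 0.08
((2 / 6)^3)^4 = 1 / 531441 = 0.00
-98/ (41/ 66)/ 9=-2156/ 123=-17.53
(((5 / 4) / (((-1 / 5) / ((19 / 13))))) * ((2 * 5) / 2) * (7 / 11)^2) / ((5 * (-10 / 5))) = 23275 / 12584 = 1.85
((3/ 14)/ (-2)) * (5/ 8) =-15/ 224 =-0.07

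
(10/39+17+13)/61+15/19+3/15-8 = -1472314/226005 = -6.51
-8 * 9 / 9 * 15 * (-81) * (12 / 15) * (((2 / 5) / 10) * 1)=7776 / 25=311.04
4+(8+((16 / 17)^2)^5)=25291438433164 / 2015993900449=12.55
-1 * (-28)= 28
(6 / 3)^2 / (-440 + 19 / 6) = -24 / 2621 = -0.01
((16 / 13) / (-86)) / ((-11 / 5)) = 40 / 6149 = 0.01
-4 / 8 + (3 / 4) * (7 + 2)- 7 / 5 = 97 / 20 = 4.85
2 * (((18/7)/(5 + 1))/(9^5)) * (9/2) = 1/15309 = 0.00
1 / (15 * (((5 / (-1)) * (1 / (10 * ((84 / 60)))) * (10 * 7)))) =-0.00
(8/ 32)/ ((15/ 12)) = 0.20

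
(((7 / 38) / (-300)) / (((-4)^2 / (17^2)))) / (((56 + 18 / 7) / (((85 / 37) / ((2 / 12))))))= -240737 / 92233600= -0.00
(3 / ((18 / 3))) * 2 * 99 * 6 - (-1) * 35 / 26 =15479 / 26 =595.35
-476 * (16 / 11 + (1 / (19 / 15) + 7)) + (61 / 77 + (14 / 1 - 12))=-584849 / 133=-4397.36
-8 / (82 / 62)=-248 / 41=-6.05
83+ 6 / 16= 667 / 8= 83.38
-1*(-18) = 18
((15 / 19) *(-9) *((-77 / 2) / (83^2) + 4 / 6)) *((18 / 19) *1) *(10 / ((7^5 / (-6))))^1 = 663997500 / 41797815703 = 0.02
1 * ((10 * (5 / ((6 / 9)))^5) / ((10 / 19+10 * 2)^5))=12380495 / 190102016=0.07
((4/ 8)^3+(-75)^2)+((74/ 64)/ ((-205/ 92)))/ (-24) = 221405771/ 39360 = 5625.15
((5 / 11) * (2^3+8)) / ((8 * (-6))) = -5 / 33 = -0.15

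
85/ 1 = 85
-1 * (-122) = 122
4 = 4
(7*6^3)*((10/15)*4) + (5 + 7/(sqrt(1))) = 4044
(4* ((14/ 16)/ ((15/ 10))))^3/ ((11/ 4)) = 4.62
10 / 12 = 5 / 6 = 0.83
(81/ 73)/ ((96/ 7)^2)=0.01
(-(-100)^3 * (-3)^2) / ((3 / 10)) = 30000000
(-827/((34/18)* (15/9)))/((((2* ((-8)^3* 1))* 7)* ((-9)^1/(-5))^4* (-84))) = -103375/2487324672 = -0.00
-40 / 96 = -5 / 12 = -0.42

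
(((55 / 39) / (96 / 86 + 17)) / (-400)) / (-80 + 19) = 473 / 148259280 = 0.00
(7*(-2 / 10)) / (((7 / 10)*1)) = -2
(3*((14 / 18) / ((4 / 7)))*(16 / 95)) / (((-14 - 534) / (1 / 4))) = -49 / 156180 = -0.00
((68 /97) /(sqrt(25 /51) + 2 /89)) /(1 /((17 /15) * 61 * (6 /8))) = -160036062 /95943185 + 139639309 * sqrt(51) /19188637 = 50.30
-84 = -84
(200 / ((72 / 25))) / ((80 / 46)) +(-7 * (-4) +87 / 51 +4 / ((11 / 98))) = 1417393 / 13464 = 105.27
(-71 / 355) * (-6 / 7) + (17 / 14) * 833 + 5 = 71167 / 70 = 1016.67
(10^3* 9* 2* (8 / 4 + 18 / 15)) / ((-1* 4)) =-14400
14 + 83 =97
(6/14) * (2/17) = 6/119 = 0.05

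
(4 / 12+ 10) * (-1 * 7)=-217 / 3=-72.33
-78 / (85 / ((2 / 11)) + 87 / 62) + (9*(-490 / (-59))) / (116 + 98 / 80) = 105289349 / 223411052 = 0.47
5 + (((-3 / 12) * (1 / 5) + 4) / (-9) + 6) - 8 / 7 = 11867 / 1260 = 9.42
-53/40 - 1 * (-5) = 147/40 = 3.68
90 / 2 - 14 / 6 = 128 / 3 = 42.67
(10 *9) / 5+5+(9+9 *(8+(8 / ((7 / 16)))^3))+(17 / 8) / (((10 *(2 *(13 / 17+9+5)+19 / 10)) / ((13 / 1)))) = 62176310647 / 1127784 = 55131.40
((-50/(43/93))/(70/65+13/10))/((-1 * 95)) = 40300/84151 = 0.48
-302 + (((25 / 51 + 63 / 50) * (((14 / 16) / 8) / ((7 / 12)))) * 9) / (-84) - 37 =-129104589 / 380800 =-339.04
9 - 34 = -25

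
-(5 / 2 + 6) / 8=-17 / 16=-1.06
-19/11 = -1.73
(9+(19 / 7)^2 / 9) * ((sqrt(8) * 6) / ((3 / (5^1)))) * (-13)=-1125800 * sqrt(2) / 441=-3610.25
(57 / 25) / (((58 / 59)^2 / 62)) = 6150927 / 42050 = 146.28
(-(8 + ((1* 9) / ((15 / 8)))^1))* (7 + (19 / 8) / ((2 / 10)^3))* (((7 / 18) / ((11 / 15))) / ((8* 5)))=-1547 / 30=-51.57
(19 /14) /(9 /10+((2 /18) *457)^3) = 69255 /6681125437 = 0.00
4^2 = 16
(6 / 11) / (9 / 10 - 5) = -60 / 451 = -0.13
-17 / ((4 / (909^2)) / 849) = -11925713673 / 4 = -2981428418.25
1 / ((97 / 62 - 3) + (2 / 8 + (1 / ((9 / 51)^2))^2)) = 10044 / 10344697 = 0.00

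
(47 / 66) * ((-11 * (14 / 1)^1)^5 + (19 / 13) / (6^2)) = -1905229578155011 / 30888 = -61681869274.64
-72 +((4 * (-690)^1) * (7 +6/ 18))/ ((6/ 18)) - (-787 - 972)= -59033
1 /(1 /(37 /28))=37 /28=1.32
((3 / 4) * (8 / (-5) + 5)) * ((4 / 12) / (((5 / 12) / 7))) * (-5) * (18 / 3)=-2142 / 5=-428.40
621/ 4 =155.25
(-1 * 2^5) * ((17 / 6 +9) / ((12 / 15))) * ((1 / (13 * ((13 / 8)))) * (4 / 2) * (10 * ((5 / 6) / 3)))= -568000 / 4563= -124.48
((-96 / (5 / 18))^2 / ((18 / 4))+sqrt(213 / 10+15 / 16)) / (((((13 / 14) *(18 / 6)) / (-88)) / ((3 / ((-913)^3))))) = 0.00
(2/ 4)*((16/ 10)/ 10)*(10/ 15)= 4/ 75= 0.05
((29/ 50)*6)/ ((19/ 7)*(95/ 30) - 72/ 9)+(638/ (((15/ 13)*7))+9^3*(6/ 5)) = 12595234/ 13125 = 959.64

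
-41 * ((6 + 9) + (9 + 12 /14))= -7134 /7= -1019.14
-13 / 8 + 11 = 9.38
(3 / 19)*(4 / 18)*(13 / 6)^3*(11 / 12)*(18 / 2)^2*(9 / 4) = 72501 / 1216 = 59.62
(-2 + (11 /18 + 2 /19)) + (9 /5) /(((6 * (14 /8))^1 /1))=-13313 /11970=-1.11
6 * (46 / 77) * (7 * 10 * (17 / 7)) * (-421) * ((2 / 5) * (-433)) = 3421275024 / 77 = 44432143.17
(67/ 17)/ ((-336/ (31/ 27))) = -0.01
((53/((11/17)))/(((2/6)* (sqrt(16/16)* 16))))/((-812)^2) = 2703/116044544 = 0.00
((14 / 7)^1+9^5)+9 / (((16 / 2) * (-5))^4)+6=151185920009 / 2560000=59057.00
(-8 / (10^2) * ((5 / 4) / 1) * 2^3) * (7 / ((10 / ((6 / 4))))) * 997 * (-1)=20937 / 25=837.48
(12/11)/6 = 2/11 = 0.18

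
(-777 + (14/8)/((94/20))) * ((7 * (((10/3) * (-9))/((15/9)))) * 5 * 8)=3914203.40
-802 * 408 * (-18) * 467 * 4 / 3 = 3667436928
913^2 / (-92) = -833569 / 92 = -9060.53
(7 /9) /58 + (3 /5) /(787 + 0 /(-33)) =29111 /2054070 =0.01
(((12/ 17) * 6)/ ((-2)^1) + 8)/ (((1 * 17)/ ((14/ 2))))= 700/ 289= 2.42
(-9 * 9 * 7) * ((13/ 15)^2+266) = -151247.88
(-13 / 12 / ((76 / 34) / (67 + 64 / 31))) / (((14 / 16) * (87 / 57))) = -473161 / 18879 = -25.06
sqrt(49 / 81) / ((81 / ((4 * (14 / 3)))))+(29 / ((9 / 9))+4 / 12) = 64544 / 2187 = 29.51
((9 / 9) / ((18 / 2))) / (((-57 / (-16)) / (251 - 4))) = 208 / 27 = 7.70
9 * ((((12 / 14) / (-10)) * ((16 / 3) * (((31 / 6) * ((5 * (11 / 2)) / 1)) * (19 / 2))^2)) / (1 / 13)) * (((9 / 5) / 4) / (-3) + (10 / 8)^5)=-8107564932181 / 28672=-282769424.25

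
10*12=120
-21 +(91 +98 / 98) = 71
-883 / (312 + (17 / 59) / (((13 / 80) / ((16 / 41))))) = -27767701 / 9833224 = -2.82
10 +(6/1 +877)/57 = 1453/57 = 25.49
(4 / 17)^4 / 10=128 / 417605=0.00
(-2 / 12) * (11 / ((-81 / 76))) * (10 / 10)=418 / 243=1.72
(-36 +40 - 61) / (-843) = 0.07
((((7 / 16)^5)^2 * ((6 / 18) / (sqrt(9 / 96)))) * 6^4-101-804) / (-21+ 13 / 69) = 62445 / 1436-175417129629 * sqrt(6) / 24670292148224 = 43.47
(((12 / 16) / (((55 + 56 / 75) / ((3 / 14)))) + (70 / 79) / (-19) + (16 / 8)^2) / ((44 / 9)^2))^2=12683370740306456350161 / 462922702196248825839616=0.03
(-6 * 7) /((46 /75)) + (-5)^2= -1000 /23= -43.48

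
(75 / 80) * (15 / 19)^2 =3375 / 5776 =0.58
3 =3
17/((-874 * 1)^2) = 17/763876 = 0.00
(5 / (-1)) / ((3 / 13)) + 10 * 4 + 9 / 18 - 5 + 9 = 137 / 6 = 22.83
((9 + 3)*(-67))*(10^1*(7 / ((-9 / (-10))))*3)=-187600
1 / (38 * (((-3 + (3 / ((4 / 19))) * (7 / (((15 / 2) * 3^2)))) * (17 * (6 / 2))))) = -15 / 44251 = -0.00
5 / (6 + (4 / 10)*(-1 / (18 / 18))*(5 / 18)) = 45 / 53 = 0.85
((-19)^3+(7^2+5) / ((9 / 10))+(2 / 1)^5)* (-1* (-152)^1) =-1028584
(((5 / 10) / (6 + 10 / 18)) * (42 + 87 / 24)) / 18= 365 / 1888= 0.19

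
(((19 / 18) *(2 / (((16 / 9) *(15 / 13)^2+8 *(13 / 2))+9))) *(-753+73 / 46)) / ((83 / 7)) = -776917505 / 367982658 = -2.11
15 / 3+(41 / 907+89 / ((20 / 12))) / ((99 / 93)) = 751079 / 13605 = 55.21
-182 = -182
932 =932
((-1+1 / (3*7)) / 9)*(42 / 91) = -40 / 819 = -0.05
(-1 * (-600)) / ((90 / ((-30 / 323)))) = -200 / 323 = -0.62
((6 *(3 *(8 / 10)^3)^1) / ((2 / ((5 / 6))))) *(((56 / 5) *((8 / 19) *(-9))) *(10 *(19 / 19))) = -774144 / 475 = -1629.78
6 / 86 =0.07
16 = 16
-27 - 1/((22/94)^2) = -5476/121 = -45.26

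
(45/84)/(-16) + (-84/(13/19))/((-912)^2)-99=-8218999/82992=-99.03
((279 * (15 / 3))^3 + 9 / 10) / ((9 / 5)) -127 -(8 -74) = 3016338629 / 2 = 1508169314.50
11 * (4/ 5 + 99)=5489/ 5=1097.80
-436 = -436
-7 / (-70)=1 / 10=0.10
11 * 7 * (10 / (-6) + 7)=1232 / 3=410.67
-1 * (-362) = 362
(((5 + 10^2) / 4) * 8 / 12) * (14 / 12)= 245 / 12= 20.42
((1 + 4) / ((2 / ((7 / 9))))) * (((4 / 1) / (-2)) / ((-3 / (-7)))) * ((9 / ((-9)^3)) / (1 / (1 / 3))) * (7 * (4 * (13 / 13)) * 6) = 13720 / 2187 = 6.27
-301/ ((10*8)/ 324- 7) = 24381/ 547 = 44.57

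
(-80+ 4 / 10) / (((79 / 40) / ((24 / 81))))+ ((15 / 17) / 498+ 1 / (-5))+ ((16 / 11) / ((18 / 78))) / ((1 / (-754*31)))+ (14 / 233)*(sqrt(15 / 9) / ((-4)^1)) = -48778537455451 / 331062930 - 7*sqrt(15) / 1398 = -147339.19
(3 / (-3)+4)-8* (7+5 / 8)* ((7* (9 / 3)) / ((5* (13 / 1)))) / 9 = 158 / 195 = 0.81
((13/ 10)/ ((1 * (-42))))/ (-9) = 13/ 3780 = 0.00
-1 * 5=-5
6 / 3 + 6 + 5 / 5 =9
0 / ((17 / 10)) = 0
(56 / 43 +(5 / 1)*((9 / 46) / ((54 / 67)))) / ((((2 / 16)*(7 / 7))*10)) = 29861 / 14835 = 2.01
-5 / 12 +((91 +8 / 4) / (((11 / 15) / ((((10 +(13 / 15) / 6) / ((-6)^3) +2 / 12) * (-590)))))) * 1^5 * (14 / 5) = -7448269 / 297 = -25078.35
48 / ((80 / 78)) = 234 / 5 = 46.80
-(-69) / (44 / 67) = 4623 / 44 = 105.07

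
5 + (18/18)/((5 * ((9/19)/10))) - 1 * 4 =47/9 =5.22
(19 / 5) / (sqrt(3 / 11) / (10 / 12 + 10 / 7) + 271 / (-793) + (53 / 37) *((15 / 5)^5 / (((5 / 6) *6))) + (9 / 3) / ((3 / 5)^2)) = 226840841191297047 / 4632753931470361223-117475911796698 *sqrt(33) / 4632753931470361223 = 0.05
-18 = -18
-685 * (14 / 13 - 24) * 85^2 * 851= 1255088201750 / 13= 96545246288.46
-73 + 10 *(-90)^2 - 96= 80831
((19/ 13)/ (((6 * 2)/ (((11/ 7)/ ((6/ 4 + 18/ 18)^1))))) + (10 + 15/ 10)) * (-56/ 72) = -15802/ 1755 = -9.00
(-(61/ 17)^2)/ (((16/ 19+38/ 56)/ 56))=-110856032/ 233801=-474.15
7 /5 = 1.40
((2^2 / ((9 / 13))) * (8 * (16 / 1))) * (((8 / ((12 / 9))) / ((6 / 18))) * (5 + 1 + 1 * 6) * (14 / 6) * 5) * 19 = 35409920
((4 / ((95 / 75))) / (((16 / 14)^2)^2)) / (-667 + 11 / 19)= -36015 / 12965888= -0.00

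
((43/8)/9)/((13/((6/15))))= 43/2340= 0.02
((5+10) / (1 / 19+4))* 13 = 3705 / 77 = 48.12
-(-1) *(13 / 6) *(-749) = -9737 / 6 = -1622.83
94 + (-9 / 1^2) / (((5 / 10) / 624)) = -11138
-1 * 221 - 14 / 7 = -223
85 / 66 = 1.29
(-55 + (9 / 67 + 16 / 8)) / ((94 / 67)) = -1771 / 47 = -37.68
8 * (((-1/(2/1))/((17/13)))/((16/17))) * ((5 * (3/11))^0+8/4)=-9.75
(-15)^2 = 225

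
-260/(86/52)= -6760/43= -157.21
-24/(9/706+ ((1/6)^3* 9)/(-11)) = -2236608/835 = -2678.57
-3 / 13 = -0.23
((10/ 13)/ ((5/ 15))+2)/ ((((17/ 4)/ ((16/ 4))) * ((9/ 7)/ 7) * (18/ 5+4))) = 109760/ 37791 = 2.90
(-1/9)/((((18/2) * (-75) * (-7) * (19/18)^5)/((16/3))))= -41472/433317325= -0.00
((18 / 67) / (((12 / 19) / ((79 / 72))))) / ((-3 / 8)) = -1501 / 1206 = -1.24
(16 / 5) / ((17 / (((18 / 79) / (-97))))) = -288 / 651355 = -0.00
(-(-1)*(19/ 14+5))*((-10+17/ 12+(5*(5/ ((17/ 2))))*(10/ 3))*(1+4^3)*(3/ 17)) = 1440465/ 16184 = 89.01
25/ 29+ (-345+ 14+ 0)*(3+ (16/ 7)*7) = -182356/ 29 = -6288.14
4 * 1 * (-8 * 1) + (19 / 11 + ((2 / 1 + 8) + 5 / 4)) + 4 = -661 / 44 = -15.02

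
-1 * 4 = -4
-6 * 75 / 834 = -75 / 139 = -0.54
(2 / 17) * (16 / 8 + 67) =138 / 17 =8.12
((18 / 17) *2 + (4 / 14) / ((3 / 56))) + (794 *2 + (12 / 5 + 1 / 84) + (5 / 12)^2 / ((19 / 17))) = 2601445823 / 1627920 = 1598.02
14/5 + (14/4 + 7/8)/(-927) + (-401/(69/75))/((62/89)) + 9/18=-16454730743/26438040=-622.39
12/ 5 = 2.40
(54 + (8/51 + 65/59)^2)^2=253272381967398049/81976382754561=3089.58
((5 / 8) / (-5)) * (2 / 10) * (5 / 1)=-1 / 8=-0.12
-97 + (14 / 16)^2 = -6159 / 64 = -96.23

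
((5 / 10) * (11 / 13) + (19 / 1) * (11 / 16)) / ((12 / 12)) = 2805 / 208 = 13.49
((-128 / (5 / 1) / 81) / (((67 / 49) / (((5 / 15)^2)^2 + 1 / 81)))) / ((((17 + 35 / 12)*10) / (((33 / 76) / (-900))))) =17248 / 1247602854375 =0.00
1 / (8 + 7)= 1 / 15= 0.07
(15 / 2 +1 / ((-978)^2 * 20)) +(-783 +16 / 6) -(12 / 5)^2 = -778.59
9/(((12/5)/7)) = 26.25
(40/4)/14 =5/7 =0.71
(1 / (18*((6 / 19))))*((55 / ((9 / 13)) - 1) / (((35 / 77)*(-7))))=-73777 / 17010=-4.34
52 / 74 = 26 / 37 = 0.70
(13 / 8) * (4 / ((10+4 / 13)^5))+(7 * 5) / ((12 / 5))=3780364780027 / 259224020544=14.58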